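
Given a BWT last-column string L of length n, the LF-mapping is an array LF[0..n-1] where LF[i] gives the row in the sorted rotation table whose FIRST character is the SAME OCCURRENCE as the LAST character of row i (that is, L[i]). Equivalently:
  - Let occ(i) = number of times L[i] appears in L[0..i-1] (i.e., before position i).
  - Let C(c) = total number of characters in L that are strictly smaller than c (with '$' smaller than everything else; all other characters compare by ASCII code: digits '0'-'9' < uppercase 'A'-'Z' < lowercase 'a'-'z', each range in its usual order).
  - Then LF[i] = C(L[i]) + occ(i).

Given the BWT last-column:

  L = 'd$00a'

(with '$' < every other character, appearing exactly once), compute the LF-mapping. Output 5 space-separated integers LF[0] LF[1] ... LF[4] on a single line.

Char counts: '$':1, '0':2, 'a':1, 'd':1
C (first-col start): C('$')=0, C('0')=1, C('a')=3, C('d')=4
L[0]='d': occ=0, LF[0]=C('d')+0=4+0=4
L[1]='$': occ=0, LF[1]=C('$')+0=0+0=0
L[2]='0': occ=0, LF[2]=C('0')+0=1+0=1
L[3]='0': occ=1, LF[3]=C('0')+1=1+1=2
L[4]='a': occ=0, LF[4]=C('a')+0=3+0=3

Answer: 4 0 1 2 3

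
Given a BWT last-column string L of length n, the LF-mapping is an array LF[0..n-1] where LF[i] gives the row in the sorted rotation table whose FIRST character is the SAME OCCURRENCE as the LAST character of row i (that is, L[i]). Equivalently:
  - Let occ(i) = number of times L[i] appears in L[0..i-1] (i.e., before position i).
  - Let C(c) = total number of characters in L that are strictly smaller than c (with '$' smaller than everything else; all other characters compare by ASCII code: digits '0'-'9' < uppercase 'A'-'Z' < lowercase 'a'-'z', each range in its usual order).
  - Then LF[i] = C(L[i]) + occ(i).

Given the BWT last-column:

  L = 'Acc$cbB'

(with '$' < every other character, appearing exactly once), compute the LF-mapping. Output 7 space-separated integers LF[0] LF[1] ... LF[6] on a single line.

Char counts: '$':1, 'A':1, 'B':1, 'b':1, 'c':3
C (first-col start): C('$')=0, C('A')=1, C('B')=2, C('b')=3, C('c')=4
L[0]='A': occ=0, LF[0]=C('A')+0=1+0=1
L[1]='c': occ=0, LF[1]=C('c')+0=4+0=4
L[2]='c': occ=1, LF[2]=C('c')+1=4+1=5
L[3]='$': occ=0, LF[3]=C('$')+0=0+0=0
L[4]='c': occ=2, LF[4]=C('c')+2=4+2=6
L[5]='b': occ=0, LF[5]=C('b')+0=3+0=3
L[6]='B': occ=0, LF[6]=C('B')+0=2+0=2

Answer: 1 4 5 0 6 3 2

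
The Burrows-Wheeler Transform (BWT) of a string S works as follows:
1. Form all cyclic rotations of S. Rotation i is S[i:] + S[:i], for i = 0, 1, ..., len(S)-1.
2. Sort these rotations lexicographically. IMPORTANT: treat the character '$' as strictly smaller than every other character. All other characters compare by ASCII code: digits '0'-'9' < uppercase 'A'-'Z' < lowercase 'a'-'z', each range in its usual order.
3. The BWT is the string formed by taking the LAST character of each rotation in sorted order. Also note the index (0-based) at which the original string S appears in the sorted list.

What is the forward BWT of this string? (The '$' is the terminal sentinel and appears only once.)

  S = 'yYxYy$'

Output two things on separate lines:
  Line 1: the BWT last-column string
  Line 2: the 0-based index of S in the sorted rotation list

Answer: yyxYY$
5

Derivation:
All 6 rotations (rotation i = S[i:]+S[:i]):
  rot[0] = yYxYy$
  rot[1] = YxYy$y
  rot[2] = xYy$yY
  rot[3] = Yy$yYx
  rot[4] = y$yYxY
  rot[5] = $yYxYy
Sorted (with $ < everything):
  sorted[0] = $yYxYy  (last char: 'y')
  sorted[1] = YxYy$y  (last char: 'y')
  sorted[2] = Yy$yYx  (last char: 'x')
  sorted[3] = xYy$yY  (last char: 'Y')
  sorted[4] = y$yYxY  (last char: 'Y')
  sorted[5] = yYxYy$  (last char: '$')
Last column: yyxYY$
Original string S is at sorted index 5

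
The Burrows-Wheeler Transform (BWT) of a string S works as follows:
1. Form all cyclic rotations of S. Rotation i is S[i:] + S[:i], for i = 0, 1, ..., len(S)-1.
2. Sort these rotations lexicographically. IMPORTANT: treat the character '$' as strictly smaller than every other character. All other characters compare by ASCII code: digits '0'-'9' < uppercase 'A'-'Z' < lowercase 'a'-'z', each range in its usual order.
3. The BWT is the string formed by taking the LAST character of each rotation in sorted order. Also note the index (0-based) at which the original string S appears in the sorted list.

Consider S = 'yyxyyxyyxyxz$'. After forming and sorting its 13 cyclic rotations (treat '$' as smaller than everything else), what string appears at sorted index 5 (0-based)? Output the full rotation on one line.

Answer: yxyxz$yyxyyxy

Derivation:
All 13 rotations (rotation i = S[i:]+S[:i]):
  rot[0] = yyxyyxyyxyxz$
  rot[1] = yxyyxyyxyxz$y
  rot[2] = xyyxyyxyxz$yy
  rot[3] = yyxyyxyxz$yyx
  rot[4] = yxyyxyxz$yyxy
  rot[5] = xyyxyxz$yyxyy
  rot[6] = yyxyxz$yyxyyx
  rot[7] = yxyxz$yyxyyxy
  rot[8] = xyxz$yyxyyxyy
  rot[9] = yxz$yyxyyxyyx
  rot[10] = xz$yyxyyxyyxy
  rot[11] = z$yyxyyxyyxyx
  rot[12] = $yyxyyxyyxyxz
Sorted (with $ < everything):
  sorted[0] = $yyxyyxyyxyxz
  sorted[1] = xyxz$yyxyyxyy
  sorted[2] = xyyxyxz$yyxyy
  sorted[3] = xyyxyyxyxz$yy
  sorted[4] = xz$yyxyyxyyxy
  sorted[5] = yxyxz$yyxyyxy
  sorted[6] = yxyyxyxz$yyxy
  sorted[7] = yxyyxyyxyxz$y
  sorted[8] = yxz$yyxyyxyyx
  sorted[9] = yyxyxz$yyxyyx
  sorted[10] = yyxyyxyxz$yyx
  sorted[11] = yyxyyxyyxyxz$
  sorted[12] = z$yyxyyxyyxyx
sorted[5] = yxyxz$yyxyyxy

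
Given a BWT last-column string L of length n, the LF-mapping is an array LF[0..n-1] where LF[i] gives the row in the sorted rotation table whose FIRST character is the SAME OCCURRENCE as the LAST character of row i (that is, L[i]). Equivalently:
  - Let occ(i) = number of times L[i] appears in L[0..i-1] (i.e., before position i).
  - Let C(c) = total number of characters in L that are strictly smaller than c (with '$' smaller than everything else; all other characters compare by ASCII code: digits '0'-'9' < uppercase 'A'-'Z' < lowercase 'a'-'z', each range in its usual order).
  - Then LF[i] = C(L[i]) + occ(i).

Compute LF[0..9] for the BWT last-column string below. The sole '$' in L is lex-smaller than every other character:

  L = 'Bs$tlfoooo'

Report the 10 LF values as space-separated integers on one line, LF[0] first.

Answer: 1 8 0 9 3 2 4 5 6 7

Derivation:
Char counts: '$':1, 'B':1, 'f':1, 'l':1, 'o':4, 's':1, 't':1
C (first-col start): C('$')=0, C('B')=1, C('f')=2, C('l')=3, C('o')=4, C('s')=8, C('t')=9
L[0]='B': occ=0, LF[0]=C('B')+0=1+0=1
L[1]='s': occ=0, LF[1]=C('s')+0=8+0=8
L[2]='$': occ=0, LF[2]=C('$')+0=0+0=0
L[3]='t': occ=0, LF[3]=C('t')+0=9+0=9
L[4]='l': occ=0, LF[4]=C('l')+0=3+0=3
L[5]='f': occ=0, LF[5]=C('f')+0=2+0=2
L[6]='o': occ=0, LF[6]=C('o')+0=4+0=4
L[7]='o': occ=1, LF[7]=C('o')+1=4+1=5
L[8]='o': occ=2, LF[8]=C('o')+2=4+2=6
L[9]='o': occ=3, LF[9]=C('o')+3=4+3=7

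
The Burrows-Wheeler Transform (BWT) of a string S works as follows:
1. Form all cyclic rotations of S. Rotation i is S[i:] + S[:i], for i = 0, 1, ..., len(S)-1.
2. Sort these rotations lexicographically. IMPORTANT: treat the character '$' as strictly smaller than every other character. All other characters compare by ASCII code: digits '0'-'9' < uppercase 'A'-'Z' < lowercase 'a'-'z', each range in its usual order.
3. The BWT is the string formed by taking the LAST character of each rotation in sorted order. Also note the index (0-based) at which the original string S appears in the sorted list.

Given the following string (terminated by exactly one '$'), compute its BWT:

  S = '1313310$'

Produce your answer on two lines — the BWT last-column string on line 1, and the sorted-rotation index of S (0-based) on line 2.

All 8 rotations (rotation i = S[i:]+S[:i]):
  rot[0] = 1313310$
  rot[1] = 313310$1
  rot[2] = 13310$13
  rot[3] = 3310$131
  rot[4] = 310$1313
  rot[5] = 10$13133
  rot[6] = 0$131331
  rot[7] = $1313310
Sorted (with $ < everything):
  sorted[0] = $1313310  (last char: '0')
  sorted[1] = 0$131331  (last char: '1')
  sorted[2] = 10$13133  (last char: '3')
  sorted[3] = 1313310$  (last char: '$')
  sorted[4] = 13310$13  (last char: '3')
  sorted[5] = 310$1313  (last char: '3')
  sorted[6] = 313310$1  (last char: '1')
  sorted[7] = 3310$131  (last char: '1')
Last column: 013$3311
Original string S is at sorted index 3

Answer: 013$3311
3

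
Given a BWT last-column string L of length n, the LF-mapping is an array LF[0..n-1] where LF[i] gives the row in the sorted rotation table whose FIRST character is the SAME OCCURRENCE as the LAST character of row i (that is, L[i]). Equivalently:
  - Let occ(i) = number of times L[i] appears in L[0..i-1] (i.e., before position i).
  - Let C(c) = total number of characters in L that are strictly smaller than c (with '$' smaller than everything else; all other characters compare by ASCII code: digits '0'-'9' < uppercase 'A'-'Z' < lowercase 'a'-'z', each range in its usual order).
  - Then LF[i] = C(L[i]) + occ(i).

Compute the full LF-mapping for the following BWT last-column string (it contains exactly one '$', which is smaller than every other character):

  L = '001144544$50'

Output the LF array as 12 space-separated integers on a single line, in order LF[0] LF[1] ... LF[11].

Answer: 1 2 4 5 6 7 10 8 9 0 11 3

Derivation:
Char counts: '$':1, '0':3, '1':2, '4':4, '5':2
C (first-col start): C('$')=0, C('0')=1, C('1')=4, C('4')=6, C('5')=10
L[0]='0': occ=0, LF[0]=C('0')+0=1+0=1
L[1]='0': occ=1, LF[1]=C('0')+1=1+1=2
L[2]='1': occ=0, LF[2]=C('1')+0=4+0=4
L[3]='1': occ=1, LF[3]=C('1')+1=4+1=5
L[4]='4': occ=0, LF[4]=C('4')+0=6+0=6
L[5]='4': occ=1, LF[5]=C('4')+1=6+1=7
L[6]='5': occ=0, LF[6]=C('5')+0=10+0=10
L[7]='4': occ=2, LF[7]=C('4')+2=6+2=8
L[8]='4': occ=3, LF[8]=C('4')+3=6+3=9
L[9]='$': occ=0, LF[9]=C('$')+0=0+0=0
L[10]='5': occ=1, LF[10]=C('5')+1=10+1=11
L[11]='0': occ=2, LF[11]=C('0')+2=1+2=3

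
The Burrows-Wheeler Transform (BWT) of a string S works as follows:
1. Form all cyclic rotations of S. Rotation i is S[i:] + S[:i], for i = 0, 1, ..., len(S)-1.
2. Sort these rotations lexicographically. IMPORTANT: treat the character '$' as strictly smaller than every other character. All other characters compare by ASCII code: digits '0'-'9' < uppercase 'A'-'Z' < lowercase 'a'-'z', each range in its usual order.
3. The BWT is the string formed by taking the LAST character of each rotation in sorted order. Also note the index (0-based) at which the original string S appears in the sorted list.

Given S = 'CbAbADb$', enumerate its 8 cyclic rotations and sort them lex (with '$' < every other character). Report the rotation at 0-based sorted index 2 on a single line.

Answer: AbADb$Cb

Derivation:
All 8 rotations (rotation i = S[i:]+S[:i]):
  rot[0] = CbAbADb$
  rot[1] = bAbADb$C
  rot[2] = AbADb$Cb
  rot[3] = bADb$CbA
  rot[4] = ADb$CbAb
  rot[5] = Db$CbAbA
  rot[6] = b$CbAbAD
  rot[7] = $CbAbADb
Sorted (with $ < everything):
  sorted[0] = $CbAbADb
  sorted[1] = ADb$CbAb
  sorted[2] = AbADb$Cb
  sorted[3] = CbAbADb$
  sorted[4] = Db$CbAbA
  sorted[5] = b$CbAbAD
  sorted[6] = bADb$CbA
  sorted[7] = bAbADb$C
sorted[2] = AbADb$Cb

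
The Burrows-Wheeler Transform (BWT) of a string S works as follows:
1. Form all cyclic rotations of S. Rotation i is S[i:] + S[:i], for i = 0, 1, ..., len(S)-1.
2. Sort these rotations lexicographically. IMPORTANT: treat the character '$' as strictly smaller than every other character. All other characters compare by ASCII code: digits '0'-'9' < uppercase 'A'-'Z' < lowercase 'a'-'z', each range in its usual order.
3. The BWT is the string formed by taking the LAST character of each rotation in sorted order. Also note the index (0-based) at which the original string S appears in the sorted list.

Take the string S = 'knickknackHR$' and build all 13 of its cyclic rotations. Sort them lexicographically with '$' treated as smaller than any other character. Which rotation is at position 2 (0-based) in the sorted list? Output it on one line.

All 13 rotations (rotation i = S[i:]+S[:i]):
  rot[0] = knickknackHR$
  rot[1] = nickknackHR$k
  rot[2] = ickknackHR$kn
  rot[3] = ckknackHR$kni
  rot[4] = kknackHR$knic
  rot[5] = knackHR$knick
  rot[6] = nackHR$knickk
  rot[7] = ackHR$knickkn
  rot[8] = ckHR$knickkna
  rot[9] = kHR$knickknac
  rot[10] = HR$knickknack
  rot[11] = R$knickknackH
  rot[12] = $knickknackHR
Sorted (with $ < everything):
  sorted[0] = $knickknackHR
  sorted[1] = HR$knickknack
  sorted[2] = R$knickknackH
  sorted[3] = ackHR$knickkn
  sorted[4] = ckHR$knickkna
  sorted[5] = ckknackHR$kni
  sorted[6] = ickknackHR$kn
  sorted[7] = kHR$knickknac
  sorted[8] = kknackHR$knic
  sorted[9] = knackHR$knick
  sorted[10] = knickknackHR$
  sorted[11] = nackHR$knickk
  sorted[12] = nickknackHR$k
sorted[2] = R$knickknackH

Answer: R$knickknackH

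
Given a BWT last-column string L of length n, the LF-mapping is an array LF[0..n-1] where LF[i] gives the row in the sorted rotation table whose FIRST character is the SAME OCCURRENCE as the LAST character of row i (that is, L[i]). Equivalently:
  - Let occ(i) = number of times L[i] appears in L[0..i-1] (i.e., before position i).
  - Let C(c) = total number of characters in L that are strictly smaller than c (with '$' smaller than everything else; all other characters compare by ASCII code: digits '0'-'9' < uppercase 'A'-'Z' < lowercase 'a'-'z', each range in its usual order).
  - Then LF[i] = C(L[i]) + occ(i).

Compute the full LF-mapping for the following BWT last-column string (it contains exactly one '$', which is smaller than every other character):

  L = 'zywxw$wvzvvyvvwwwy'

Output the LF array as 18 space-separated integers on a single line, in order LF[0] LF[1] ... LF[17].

Answer: 16 13 6 12 7 0 8 1 17 2 3 14 4 5 9 10 11 15

Derivation:
Char counts: '$':1, 'v':5, 'w':6, 'x':1, 'y':3, 'z':2
C (first-col start): C('$')=0, C('v')=1, C('w')=6, C('x')=12, C('y')=13, C('z')=16
L[0]='z': occ=0, LF[0]=C('z')+0=16+0=16
L[1]='y': occ=0, LF[1]=C('y')+0=13+0=13
L[2]='w': occ=0, LF[2]=C('w')+0=6+0=6
L[3]='x': occ=0, LF[3]=C('x')+0=12+0=12
L[4]='w': occ=1, LF[4]=C('w')+1=6+1=7
L[5]='$': occ=0, LF[5]=C('$')+0=0+0=0
L[6]='w': occ=2, LF[6]=C('w')+2=6+2=8
L[7]='v': occ=0, LF[7]=C('v')+0=1+0=1
L[8]='z': occ=1, LF[8]=C('z')+1=16+1=17
L[9]='v': occ=1, LF[9]=C('v')+1=1+1=2
L[10]='v': occ=2, LF[10]=C('v')+2=1+2=3
L[11]='y': occ=1, LF[11]=C('y')+1=13+1=14
L[12]='v': occ=3, LF[12]=C('v')+3=1+3=4
L[13]='v': occ=4, LF[13]=C('v')+4=1+4=5
L[14]='w': occ=3, LF[14]=C('w')+3=6+3=9
L[15]='w': occ=4, LF[15]=C('w')+4=6+4=10
L[16]='w': occ=5, LF[16]=C('w')+5=6+5=11
L[17]='y': occ=2, LF[17]=C('y')+2=13+2=15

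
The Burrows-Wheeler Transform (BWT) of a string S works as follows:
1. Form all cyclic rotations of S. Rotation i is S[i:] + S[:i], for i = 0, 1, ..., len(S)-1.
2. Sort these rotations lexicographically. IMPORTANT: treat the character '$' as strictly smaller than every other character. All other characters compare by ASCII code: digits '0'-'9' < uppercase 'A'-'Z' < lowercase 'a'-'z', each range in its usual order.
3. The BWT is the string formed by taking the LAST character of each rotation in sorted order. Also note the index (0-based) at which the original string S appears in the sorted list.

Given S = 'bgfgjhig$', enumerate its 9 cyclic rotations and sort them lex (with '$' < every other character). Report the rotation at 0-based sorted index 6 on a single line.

All 9 rotations (rotation i = S[i:]+S[:i]):
  rot[0] = bgfgjhig$
  rot[1] = gfgjhig$b
  rot[2] = fgjhig$bg
  rot[3] = gjhig$bgf
  rot[4] = jhig$bgfg
  rot[5] = hig$bgfgj
  rot[6] = ig$bgfgjh
  rot[7] = g$bgfgjhi
  rot[8] = $bgfgjhig
Sorted (with $ < everything):
  sorted[0] = $bgfgjhig
  sorted[1] = bgfgjhig$
  sorted[2] = fgjhig$bg
  sorted[3] = g$bgfgjhi
  sorted[4] = gfgjhig$b
  sorted[5] = gjhig$bgf
  sorted[6] = hig$bgfgj
  sorted[7] = ig$bgfgjh
  sorted[8] = jhig$bgfg
sorted[6] = hig$bgfgj

Answer: hig$bgfgj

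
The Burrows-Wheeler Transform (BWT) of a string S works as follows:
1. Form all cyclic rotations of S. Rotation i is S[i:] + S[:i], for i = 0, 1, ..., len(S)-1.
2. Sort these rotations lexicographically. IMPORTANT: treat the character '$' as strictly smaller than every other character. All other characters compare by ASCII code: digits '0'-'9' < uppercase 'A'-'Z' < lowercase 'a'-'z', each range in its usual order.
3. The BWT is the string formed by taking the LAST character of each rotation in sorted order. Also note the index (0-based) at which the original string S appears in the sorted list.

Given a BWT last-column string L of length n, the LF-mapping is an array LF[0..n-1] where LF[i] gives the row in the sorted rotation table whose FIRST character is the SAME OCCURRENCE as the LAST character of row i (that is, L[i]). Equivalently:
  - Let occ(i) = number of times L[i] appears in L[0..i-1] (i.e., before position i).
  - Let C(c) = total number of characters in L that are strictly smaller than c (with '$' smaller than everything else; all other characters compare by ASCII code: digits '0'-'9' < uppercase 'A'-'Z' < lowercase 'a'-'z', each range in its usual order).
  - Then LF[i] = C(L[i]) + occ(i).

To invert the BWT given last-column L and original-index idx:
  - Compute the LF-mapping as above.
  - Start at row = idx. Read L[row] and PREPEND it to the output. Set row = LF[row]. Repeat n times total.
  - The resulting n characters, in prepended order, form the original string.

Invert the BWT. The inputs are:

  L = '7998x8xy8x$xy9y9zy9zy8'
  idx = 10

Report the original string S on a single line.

LF mapping: 1 6 7 2 11 3 12 15 4 13 0 14 16 8 17 9 20 18 10 21 19 5
Walk LF starting at row 10, prepending L[row]:
  step 1: row=10, L[10]='$', prepend. Next row=LF[10]=0
  step 2: row=0, L[0]='7', prepend. Next row=LF[0]=1
  step 3: row=1, L[1]='9', prepend. Next row=LF[1]=6
  step 4: row=6, L[6]='x', prepend. Next row=LF[6]=12
  step 5: row=12, L[12]='y', prepend. Next row=LF[12]=16
  step 6: row=16, L[16]='z', prepend. Next row=LF[16]=20
  step 7: row=20, L[20]='y', prepend. Next row=LF[20]=19
  step 8: row=19, L[19]='z', prepend. Next row=LF[19]=21
  step 9: row=21, L[21]='8', prepend. Next row=LF[21]=5
  step 10: row=5, L[5]='8', prepend. Next row=LF[5]=3
  step 11: row=3, L[3]='8', prepend. Next row=LF[3]=2
  step 12: row=2, L[2]='9', prepend. Next row=LF[2]=7
  step 13: row=7, L[7]='y', prepend. Next row=LF[7]=15
  step 14: row=15, L[15]='9', prepend. Next row=LF[15]=9
  step 15: row=9, L[9]='x', prepend. Next row=LF[9]=13
  step 16: row=13, L[13]='9', prepend. Next row=LF[13]=8
  step 17: row=8, L[8]='8', prepend. Next row=LF[8]=4
  step 18: row=4, L[4]='x', prepend. Next row=LF[4]=11
  step 19: row=11, L[11]='x', prepend. Next row=LF[11]=14
  step 20: row=14, L[14]='y', prepend. Next row=LF[14]=17
  step 21: row=17, L[17]='y', prepend. Next row=LF[17]=18
  step 22: row=18, L[18]='9', prepend. Next row=LF[18]=10
Reversed output: 9yyxx89x9y9888zyzyx97$

Answer: 9yyxx89x9y9888zyzyx97$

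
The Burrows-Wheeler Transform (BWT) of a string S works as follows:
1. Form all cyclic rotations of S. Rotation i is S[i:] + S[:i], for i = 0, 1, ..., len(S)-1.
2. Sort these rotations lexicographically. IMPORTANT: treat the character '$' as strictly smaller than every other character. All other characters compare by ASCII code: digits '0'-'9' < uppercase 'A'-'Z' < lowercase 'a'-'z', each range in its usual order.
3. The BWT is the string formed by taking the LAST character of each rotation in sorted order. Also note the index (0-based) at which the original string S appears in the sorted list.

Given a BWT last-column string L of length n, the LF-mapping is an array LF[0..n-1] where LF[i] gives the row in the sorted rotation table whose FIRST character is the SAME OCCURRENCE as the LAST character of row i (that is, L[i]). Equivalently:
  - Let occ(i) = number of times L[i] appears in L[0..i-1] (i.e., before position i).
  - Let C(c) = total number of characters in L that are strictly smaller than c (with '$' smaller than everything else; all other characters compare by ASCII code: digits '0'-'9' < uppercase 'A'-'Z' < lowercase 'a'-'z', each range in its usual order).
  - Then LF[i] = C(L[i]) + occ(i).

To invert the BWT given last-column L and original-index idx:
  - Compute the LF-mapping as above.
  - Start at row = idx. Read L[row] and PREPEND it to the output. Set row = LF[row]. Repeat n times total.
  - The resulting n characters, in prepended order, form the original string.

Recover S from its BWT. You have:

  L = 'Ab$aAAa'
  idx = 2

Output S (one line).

LF mapping: 1 6 0 4 2 3 5
Walk LF starting at row 2, prepending L[row]:
  step 1: row=2, L[2]='$', prepend. Next row=LF[2]=0
  step 2: row=0, L[0]='A', prepend. Next row=LF[0]=1
  step 3: row=1, L[1]='b', prepend. Next row=LF[1]=6
  step 4: row=6, L[6]='a', prepend. Next row=LF[6]=5
  step 5: row=5, L[5]='A', prepend. Next row=LF[5]=3
  step 6: row=3, L[3]='a', prepend. Next row=LF[3]=4
  step 7: row=4, L[4]='A', prepend. Next row=LF[4]=2
Reversed output: AaAabA$

Answer: AaAabA$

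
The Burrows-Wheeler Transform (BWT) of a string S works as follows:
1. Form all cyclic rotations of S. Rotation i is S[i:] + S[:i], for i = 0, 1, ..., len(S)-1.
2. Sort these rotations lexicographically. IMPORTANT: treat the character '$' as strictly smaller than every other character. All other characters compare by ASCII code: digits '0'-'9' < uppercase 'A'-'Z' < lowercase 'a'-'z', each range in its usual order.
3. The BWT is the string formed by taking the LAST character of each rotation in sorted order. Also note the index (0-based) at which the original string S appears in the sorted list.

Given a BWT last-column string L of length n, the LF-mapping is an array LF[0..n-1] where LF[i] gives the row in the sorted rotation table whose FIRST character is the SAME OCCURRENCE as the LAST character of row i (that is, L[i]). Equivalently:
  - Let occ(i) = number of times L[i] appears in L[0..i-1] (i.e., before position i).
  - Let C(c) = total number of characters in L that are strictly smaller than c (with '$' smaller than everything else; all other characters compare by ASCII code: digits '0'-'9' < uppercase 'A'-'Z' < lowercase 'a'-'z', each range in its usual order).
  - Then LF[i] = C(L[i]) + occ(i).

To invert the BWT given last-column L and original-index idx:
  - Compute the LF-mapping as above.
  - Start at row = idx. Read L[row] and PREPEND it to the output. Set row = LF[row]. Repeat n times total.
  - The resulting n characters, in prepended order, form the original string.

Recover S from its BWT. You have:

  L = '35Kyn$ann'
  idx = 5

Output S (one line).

Answer: nannyK53$

Derivation:
LF mapping: 1 2 3 8 5 0 4 6 7
Walk LF starting at row 5, prepending L[row]:
  step 1: row=5, L[5]='$', prepend. Next row=LF[5]=0
  step 2: row=0, L[0]='3', prepend. Next row=LF[0]=1
  step 3: row=1, L[1]='5', prepend. Next row=LF[1]=2
  step 4: row=2, L[2]='K', prepend. Next row=LF[2]=3
  step 5: row=3, L[3]='y', prepend. Next row=LF[3]=8
  step 6: row=8, L[8]='n', prepend. Next row=LF[8]=7
  step 7: row=7, L[7]='n', prepend. Next row=LF[7]=6
  step 8: row=6, L[6]='a', prepend. Next row=LF[6]=4
  step 9: row=4, L[4]='n', prepend. Next row=LF[4]=5
Reversed output: nannyK53$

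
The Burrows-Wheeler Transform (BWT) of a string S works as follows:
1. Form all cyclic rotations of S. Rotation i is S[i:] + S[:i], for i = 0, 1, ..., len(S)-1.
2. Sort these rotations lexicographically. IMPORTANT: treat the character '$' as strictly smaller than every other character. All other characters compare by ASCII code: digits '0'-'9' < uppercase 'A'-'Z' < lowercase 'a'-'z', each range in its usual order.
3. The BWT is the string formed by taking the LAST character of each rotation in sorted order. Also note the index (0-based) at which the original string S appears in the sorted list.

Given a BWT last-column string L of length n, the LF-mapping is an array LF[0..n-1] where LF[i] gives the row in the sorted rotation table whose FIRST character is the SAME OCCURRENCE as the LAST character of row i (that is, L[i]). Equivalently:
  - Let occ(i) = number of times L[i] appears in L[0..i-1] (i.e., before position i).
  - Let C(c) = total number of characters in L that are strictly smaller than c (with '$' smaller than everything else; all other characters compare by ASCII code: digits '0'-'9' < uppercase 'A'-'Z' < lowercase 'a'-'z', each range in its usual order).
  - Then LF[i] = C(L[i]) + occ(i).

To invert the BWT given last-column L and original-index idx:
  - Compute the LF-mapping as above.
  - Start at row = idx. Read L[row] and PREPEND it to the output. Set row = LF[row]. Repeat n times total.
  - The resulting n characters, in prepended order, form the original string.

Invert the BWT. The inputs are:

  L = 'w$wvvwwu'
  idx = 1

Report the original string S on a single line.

Answer: uwwwvvw$

Derivation:
LF mapping: 4 0 5 2 3 6 7 1
Walk LF starting at row 1, prepending L[row]:
  step 1: row=1, L[1]='$', prepend. Next row=LF[1]=0
  step 2: row=0, L[0]='w', prepend. Next row=LF[0]=4
  step 3: row=4, L[4]='v', prepend. Next row=LF[4]=3
  step 4: row=3, L[3]='v', prepend. Next row=LF[3]=2
  step 5: row=2, L[2]='w', prepend. Next row=LF[2]=5
  step 6: row=5, L[5]='w', prepend. Next row=LF[5]=6
  step 7: row=6, L[6]='w', prepend. Next row=LF[6]=7
  step 8: row=7, L[7]='u', prepend. Next row=LF[7]=1
Reversed output: uwwwvvw$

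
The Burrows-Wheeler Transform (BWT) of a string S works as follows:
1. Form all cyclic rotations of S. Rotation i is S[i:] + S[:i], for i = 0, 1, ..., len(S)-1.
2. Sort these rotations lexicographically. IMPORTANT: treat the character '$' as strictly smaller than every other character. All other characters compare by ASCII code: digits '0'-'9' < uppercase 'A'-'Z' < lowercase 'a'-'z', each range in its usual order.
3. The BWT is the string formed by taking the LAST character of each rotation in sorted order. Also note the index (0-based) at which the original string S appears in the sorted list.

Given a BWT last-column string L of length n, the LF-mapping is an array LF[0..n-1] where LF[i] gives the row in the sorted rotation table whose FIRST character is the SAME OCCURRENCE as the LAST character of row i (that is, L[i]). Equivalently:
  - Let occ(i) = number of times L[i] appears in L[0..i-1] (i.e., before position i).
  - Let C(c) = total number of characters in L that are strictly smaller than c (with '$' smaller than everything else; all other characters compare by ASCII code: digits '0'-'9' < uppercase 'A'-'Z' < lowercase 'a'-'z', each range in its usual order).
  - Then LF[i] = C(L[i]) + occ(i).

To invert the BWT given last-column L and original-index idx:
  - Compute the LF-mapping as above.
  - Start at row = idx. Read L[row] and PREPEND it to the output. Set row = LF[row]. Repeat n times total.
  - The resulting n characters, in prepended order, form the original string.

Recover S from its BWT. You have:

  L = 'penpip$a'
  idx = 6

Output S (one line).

LF mapping: 5 2 4 6 3 7 0 1
Walk LF starting at row 6, prepending L[row]:
  step 1: row=6, L[6]='$', prepend. Next row=LF[6]=0
  step 2: row=0, L[0]='p', prepend. Next row=LF[0]=5
  step 3: row=5, L[5]='p', prepend. Next row=LF[5]=7
  step 4: row=7, L[7]='a', prepend. Next row=LF[7]=1
  step 5: row=1, L[1]='e', prepend. Next row=LF[1]=2
  step 6: row=2, L[2]='n', prepend. Next row=LF[2]=4
  step 7: row=4, L[4]='i', prepend. Next row=LF[4]=3
  step 8: row=3, L[3]='p', prepend. Next row=LF[3]=6
Reversed output: pineapp$

Answer: pineapp$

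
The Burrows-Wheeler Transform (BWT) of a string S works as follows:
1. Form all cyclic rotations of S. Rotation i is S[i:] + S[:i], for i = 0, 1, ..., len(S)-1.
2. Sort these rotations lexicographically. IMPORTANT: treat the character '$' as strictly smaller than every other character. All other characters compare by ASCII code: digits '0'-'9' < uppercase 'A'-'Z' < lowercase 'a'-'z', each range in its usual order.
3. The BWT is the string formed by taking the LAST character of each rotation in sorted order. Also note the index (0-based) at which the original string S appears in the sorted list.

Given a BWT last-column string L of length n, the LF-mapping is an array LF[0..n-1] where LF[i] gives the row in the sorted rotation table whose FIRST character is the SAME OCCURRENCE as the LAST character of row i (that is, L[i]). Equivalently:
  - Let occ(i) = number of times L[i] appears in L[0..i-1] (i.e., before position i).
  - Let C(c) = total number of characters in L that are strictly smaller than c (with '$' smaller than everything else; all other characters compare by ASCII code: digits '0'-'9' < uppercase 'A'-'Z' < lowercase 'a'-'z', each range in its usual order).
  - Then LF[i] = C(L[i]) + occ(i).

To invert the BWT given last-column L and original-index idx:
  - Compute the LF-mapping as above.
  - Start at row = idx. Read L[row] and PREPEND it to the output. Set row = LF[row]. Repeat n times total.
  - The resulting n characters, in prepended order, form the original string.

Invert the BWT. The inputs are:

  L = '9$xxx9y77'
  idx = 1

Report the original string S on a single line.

LF mapping: 3 0 5 6 7 4 8 1 2
Walk LF starting at row 1, prepending L[row]:
  step 1: row=1, L[1]='$', prepend. Next row=LF[1]=0
  step 2: row=0, L[0]='9', prepend. Next row=LF[0]=3
  step 3: row=3, L[3]='x', prepend. Next row=LF[3]=6
  step 4: row=6, L[6]='y', prepend. Next row=LF[6]=8
  step 5: row=8, L[8]='7', prepend. Next row=LF[8]=2
  step 6: row=2, L[2]='x', prepend. Next row=LF[2]=5
  step 7: row=5, L[5]='9', prepend. Next row=LF[5]=4
  step 8: row=4, L[4]='x', prepend. Next row=LF[4]=7
  step 9: row=7, L[7]='7', prepend. Next row=LF[7]=1
Reversed output: 7x9x7yx9$

Answer: 7x9x7yx9$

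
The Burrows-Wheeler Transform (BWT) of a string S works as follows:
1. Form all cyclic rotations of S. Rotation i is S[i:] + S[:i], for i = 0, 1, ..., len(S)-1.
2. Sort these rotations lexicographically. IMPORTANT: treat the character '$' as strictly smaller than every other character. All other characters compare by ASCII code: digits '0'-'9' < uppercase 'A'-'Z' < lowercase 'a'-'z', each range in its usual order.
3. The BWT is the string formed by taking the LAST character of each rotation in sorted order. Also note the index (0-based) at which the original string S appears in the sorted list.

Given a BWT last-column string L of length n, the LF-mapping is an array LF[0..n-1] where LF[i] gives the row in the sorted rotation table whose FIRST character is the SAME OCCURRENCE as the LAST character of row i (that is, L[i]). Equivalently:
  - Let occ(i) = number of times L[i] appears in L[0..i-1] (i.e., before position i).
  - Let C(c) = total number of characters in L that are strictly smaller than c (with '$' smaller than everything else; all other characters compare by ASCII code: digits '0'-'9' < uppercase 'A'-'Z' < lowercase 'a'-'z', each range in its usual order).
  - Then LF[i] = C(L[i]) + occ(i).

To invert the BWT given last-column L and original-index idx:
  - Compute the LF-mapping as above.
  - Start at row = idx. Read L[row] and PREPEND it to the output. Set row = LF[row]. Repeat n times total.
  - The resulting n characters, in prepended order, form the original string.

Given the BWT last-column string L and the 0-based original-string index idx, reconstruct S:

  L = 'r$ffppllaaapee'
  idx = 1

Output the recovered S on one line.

Answer: alfalfapepper$

Derivation:
LF mapping: 13 0 6 7 10 11 8 9 1 2 3 12 4 5
Walk LF starting at row 1, prepending L[row]:
  step 1: row=1, L[1]='$', prepend. Next row=LF[1]=0
  step 2: row=0, L[0]='r', prepend. Next row=LF[0]=13
  step 3: row=13, L[13]='e', prepend. Next row=LF[13]=5
  step 4: row=5, L[5]='p', prepend. Next row=LF[5]=11
  step 5: row=11, L[11]='p', prepend. Next row=LF[11]=12
  step 6: row=12, L[12]='e', prepend. Next row=LF[12]=4
  step 7: row=4, L[4]='p', prepend. Next row=LF[4]=10
  step 8: row=10, L[10]='a', prepend. Next row=LF[10]=3
  step 9: row=3, L[3]='f', prepend. Next row=LF[3]=7
  step 10: row=7, L[7]='l', prepend. Next row=LF[7]=9
  step 11: row=9, L[9]='a', prepend. Next row=LF[9]=2
  step 12: row=2, L[2]='f', prepend. Next row=LF[2]=6
  step 13: row=6, L[6]='l', prepend. Next row=LF[6]=8
  step 14: row=8, L[8]='a', prepend. Next row=LF[8]=1
Reversed output: alfalfapepper$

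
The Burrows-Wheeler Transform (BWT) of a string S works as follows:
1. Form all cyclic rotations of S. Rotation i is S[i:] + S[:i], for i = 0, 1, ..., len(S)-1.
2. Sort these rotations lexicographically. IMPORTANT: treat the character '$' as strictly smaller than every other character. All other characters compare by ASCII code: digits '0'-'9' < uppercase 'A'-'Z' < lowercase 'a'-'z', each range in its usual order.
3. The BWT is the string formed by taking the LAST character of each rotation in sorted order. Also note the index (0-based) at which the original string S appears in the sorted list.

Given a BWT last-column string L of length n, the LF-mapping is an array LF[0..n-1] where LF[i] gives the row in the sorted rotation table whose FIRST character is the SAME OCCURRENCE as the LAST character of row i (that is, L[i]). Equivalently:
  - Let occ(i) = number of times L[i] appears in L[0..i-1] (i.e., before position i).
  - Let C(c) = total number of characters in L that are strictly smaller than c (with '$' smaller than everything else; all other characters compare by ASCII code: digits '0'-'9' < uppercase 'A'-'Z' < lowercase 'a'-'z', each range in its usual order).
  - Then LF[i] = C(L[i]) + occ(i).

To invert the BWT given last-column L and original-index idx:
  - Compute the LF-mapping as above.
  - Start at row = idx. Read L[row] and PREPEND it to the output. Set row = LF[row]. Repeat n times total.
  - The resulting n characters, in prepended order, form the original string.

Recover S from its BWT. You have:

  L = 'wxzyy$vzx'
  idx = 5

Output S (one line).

Answer: yxvyxzzw$

Derivation:
LF mapping: 2 3 7 5 6 0 1 8 4
Walk LF starting at row 5, prepending L[row]:
  step 1: row=5, L[5]='$', prepend. Next row=LF[5]=0
  step 2: row=0, L[0]='w', prepend. Next row=LF[0]=2
  step 3: row=2, L[2]='z', prepend. Next row=LF[2]=7
  step 4: row=7, L[7]='z', prepend. Next row=LF[7]=8
  step 5: row=8, L[8]='x', prepend. Next row=LF[8]=4
  step 6: row=4, L[4]='y', prepend. Next row=LF[4]=6
  step 7: row=6, L[6]='v', prepend. Next row=LF[6]=1
  step 8: row=1, L[1]='x', prepend. Next row=LF[1]=3
  step 9: row=3, L[3]='y', prepend. Next row=LF[3]=5
Reversed output: yxvyxzzw$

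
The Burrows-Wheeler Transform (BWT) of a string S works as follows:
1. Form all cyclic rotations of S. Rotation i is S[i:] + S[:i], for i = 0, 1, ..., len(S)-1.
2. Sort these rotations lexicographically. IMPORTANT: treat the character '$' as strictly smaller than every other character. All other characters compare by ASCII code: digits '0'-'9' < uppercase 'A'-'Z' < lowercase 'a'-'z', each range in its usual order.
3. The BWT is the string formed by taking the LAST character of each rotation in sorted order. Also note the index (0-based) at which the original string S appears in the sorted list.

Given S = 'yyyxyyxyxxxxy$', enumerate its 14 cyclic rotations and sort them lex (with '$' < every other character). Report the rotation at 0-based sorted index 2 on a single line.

All 14 rotations (rotation i = S[i:]+S[:i]):
  rot[0] = yyyxyyxyxxxxy$
  rot[1] = yyxyyxyxxxxy$y
  rot[2] = yxyyxyxxxxy$yy
  rot[3] = xyyxyxxxxy$yyy
  rot[4] = yyxyxxxxy$yyyx
  rot[5] = yxyxxxxy$yyyxy
  rot[6] = xyxxxxy$yyyxyy
  rot[7] = yxxxxy$yyyxyyx
  rot[8] = xxxxy$yyyxyyxy
  rot[9] = xxxy$yyyxyyxyx
  rot[10] = xxy$yyyxyyxyxx
  rot[11] = xy$yyyxyyxyxxx
  rot[12] = y$yyyxyyxyxxxx
  rot[13] = $yyyxyyxyxxxxy
Sorted (with $ < everything):
  sorted[0] = $yyyxyyxyxxxxy
  sorted[1] = xxxxy$yyyxyyxy
  sorted[2] = xxxy$yyyxyyxyx
  sorted[3] = xxy$yyyxyyxyxx
  sorted[4] = xy$yyyxyyxyxxx
  sorted[5] = xyxxxxy$yyyxyy
  sorted[6] = xyyxyxxxxy$yyy
  sorted[7] = y$yyyxyyxyxxxx
  sorted[8] = yxxxxy$yyyxyyx
  sorted[9] = yxyxxxxy$yyyxy
  sorted[10] = yxyyxyxxxxy$yy
  sorted[11] = yyxyxxxxy$yyyx
  sorted[12] = yyxyyxyxxxxy$y
  sorted[13] = yyyxyyxyxxxxy$
sorted[2] = xxxy$yyyxyyxyx

Answer: xxxy$yyyxyyxyx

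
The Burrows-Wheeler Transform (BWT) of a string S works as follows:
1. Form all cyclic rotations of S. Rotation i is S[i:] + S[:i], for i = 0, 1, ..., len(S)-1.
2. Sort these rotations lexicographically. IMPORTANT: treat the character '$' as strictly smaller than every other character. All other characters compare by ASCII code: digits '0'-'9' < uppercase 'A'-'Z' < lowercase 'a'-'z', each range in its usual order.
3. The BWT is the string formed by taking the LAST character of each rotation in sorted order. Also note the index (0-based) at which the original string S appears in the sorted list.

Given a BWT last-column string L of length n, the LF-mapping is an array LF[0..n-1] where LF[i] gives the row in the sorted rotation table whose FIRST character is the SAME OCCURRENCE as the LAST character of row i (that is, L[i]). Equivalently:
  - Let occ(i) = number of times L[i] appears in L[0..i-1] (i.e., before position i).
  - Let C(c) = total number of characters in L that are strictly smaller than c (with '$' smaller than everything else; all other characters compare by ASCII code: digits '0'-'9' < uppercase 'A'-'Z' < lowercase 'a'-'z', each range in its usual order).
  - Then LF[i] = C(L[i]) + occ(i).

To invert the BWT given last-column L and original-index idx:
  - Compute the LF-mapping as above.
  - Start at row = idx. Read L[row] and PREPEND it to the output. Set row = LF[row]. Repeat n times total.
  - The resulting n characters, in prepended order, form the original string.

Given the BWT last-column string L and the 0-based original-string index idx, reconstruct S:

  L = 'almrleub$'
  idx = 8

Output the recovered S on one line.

LF mapping: 1 4 6 7 5 3 8 2 0
Walk LF starting at row 8, prepending L[row]:
  step 1: row=8, L[8]='$', prepend. Next row=LF[8]=0
  step 2: row=0, L[0]='a', prepend. Next row=LF[0]=1
  step 3: row=1, L[1]='l', prepend. Next row=LF[1]=4
  step 4: row=4, L[4]='l', prepend. Next row=LF[4]=5
  step 5: row=5, L[5]='e', prepend. Next row=LF[5]=3
  step 6: row=3, L[3]='r', prepend. Next row=LF[3]=7
  step 7: row=7, L[7]='b', prepend. Next row=LF[7]=2
  step 8: row=2, L[2]='m', prepend. Next row=LF[2]=6
  step 9: row=6, L[6]='u', prepend. Next row=LF[6]=8
Reversed output: umbrella$

Answer: umbrella$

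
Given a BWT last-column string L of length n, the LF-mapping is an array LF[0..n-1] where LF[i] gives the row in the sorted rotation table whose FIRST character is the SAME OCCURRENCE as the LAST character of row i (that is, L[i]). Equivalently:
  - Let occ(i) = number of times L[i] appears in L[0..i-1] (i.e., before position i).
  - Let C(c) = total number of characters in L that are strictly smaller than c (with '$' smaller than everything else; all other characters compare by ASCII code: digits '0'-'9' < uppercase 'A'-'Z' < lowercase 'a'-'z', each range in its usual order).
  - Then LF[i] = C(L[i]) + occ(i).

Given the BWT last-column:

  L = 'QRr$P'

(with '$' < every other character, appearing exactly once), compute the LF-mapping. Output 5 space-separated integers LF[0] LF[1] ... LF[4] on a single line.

Char counts: '$':1, 'P':1, 'Q':1, 'R':1, 'r':1
C (first-col start): C('$')=0, C('P')=1, C('Q')=2, C('R')=3, C('r')=4
L[0]='Q': occ=0, LF[0]=C('Q')+0=2+0=2
L[1]='R': occ=0, LF[1]=C('R')+0=3+0=3
L[2]='r': occ=0, LF[2]=C('r')+0=4+0=4
L[3]='$': occ=0, LF[3]=C('$')+0=0+0=0
L[4]='P': occ=0, LF[4]=C('P')+0=1+0=1

Answer: 2 3 4 0 1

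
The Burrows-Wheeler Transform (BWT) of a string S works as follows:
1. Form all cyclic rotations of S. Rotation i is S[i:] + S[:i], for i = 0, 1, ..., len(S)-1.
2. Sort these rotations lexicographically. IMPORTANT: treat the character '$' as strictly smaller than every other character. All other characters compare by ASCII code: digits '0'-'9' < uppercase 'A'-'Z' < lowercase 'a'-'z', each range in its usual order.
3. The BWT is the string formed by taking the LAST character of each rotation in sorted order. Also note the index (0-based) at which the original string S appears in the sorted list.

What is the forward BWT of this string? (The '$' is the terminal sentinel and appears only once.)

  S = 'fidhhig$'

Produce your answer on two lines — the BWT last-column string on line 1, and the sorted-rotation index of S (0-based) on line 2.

All 8 rotations (rotation i = S[i:]+S[:i]):
  rot[0] = fidhhig$
  rot[1] = idhhig$f
  rot[2] = dhhig$fi
  rot[3] = hhig$fid
  rot[4] = hig$fidh
  rot[5] = ig$fidhh
  rot[6] = g$fidhhi
  rot[7] = $fidhhig
Sorted (with $ < everything):
  sorted[0] = $fidhhig  (last char: 'g')
  sorted[1] = dhhig$fi  (last char: 'i')
  sorted[2] = fidhhig$  (last char: '$')
  sorted[3] = g$fidhhi  (last char: 'i')
  sorted[4] = hhig$fid  (last char: 'd')
  sorted[5] = hig$fidh  (last char: 'h')
  sorted[6] = idhhig$f  (last char: 'f')
  sorted[7] = ig$fidhh  (last char: 'h')
Last column: gi$idhfh
Original string S is at sorted index 2

Answer: gi$idhfh
2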